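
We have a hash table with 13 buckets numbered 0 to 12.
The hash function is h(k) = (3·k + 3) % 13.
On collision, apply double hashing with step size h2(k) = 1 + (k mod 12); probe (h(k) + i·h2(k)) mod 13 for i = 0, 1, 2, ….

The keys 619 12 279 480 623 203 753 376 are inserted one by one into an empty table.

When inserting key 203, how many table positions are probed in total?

4

Insert 619: h=1, slot 1 empty → index 1.
Insert 12: h=0, slot 0 empty → index 0.
Insert 279: h=8, slot 8 empty → index 8.
Insert 480: h=0, h2=1, slots 0,1 occupied → index 2.
Insert 623: h=0, h2=12, slot 0 occupied → index 12.
Insert 203: h=1, h2=12, slots 1,0,12 occupied → index 11.
Insert 753: h=0, h2=10, slot 0 occupied → index 10.
Insert 376: h=0, h2=5, slot 0 occupied → index 5.
Table: [12, 619, 480, -, -, 376, -, -, 279, -, 753, 203, 623]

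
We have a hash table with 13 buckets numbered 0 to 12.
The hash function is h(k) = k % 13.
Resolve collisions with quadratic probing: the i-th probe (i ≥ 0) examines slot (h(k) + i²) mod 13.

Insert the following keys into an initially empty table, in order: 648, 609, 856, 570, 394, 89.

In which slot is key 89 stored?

648 hashes to 11; slot 11 is free → place at 11.
609 hashes to 11; 11 taken → place at 12.
856 hashes to 11; 11,12 taken → place at 2.
570 hashes to 11; 11,12,2 taken → place at 7.
394 hashes to 4; slot 4 is free → place at 4.
89 hashes to 11; 11,12,2,7 taken → place at 1.
Table: [_, 89, 856, _, 394, _, _, 570, _, _, _, 648, 609]

1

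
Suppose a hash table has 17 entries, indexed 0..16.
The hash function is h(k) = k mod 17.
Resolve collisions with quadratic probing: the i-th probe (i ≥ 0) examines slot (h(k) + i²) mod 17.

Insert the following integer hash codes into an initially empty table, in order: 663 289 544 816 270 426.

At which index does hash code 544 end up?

4

663 hashes to 0; slot 0 is free → place at 0.
289 hashes to 0; 0 taken → place at 1.
544 hashes to 0; 0,1 taken → place at 4.
816 hashes to 0; 0,1,4 taken → place at 9.
270 hashes to 15; slot 15 is free → place at 15.
426 hashes to 1; 1 taken → place at 2.
Table: [663, 289, 426, ∅, 544, ∅, ∅, ∅, ∅, 816, ∅, ∅, ∅, ∅, ∅, 270, ∅]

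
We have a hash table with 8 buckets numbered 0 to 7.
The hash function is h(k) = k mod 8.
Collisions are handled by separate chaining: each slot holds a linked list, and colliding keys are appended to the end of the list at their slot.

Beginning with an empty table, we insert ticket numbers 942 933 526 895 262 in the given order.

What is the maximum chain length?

942 → bucket 6
933 → bucket 5
526 → bucket 6 (collision)
895 → bucket 7
262 → bucket 6 (collision)
Final buckets:
0: _
1: _
2: _
3: _
4: _
5: 933
6: 942 -> 526 -> 262
7: 895

3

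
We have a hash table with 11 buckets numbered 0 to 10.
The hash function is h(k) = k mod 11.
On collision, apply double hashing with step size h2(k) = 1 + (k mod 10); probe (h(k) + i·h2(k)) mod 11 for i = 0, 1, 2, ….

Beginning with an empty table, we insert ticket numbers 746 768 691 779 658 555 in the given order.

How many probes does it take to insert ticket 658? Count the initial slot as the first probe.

746: h=9 -> slot 9
768: h=9, h2=9, probe 9,7 -> slot 7
691: h=9, h2=2, probe 9,0 -> slot 0
779: h=9, h2=10, probe 9,8 -> slot 8
658: h=9, h2=9, probe 9,7,5 -> slot 5
555: h=5, h2=6, probe 5,0,6 -> slot 6
Table: [691, ∅, ∅, ∅, ∅, 658, 555, 768, 779, 746, ∅]

3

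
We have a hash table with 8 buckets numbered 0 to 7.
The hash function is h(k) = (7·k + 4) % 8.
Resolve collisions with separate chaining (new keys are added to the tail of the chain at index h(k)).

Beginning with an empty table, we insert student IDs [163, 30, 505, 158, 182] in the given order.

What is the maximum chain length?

3

Insert 163: h=1, bucket 1 empty → new chain.
Insert 30: h=6, bucket 6 empty → new chain.
Insert 505: h=3, bucket 3 empty → new chain.
Insert 158: h=6, bucket 6 nonempty → append to chain.
Insert 182: h=6, bucket 6 nonempty → append to chain.
Final buckets:
0: .
1: 163
2: .
3: 505
4: .
5: .
6: 30 -> 158 -> 182
7: .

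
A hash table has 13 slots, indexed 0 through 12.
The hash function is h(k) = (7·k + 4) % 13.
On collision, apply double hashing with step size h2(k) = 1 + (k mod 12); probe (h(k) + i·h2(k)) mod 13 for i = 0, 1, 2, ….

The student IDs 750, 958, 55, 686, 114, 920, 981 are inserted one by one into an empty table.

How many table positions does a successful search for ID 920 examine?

2

Insert 750: h=2, slot 2 empty -> index 2.
Insert 958: h=2, h2=11, slot 2 occupied -> index 0.
Insert 55: h=12, slot 12 empty -> index 12.
Insert 686: h=9, slot 9 empty -> index 9.
Insert 114: h=9, h2=7, slot 9 occupied -> index 3.
Insert 920: h=9, h2=9, slot 9 occupied -> index 5.
Insert 981: h=7, slot 7 empty -> index 7.
Table: [958, _, 750, 114, _, 920, _, 981, _, 686, _, _, 55]
Lookup 920: h=9, h2=9, probe 9,5 → found at 5.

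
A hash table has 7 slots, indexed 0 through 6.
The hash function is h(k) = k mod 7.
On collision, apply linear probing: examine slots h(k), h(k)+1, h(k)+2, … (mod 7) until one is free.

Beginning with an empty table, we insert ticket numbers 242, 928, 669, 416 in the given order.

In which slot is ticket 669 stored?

Insert 242: h=4, slot 4 empty → index 4.
Insert 928: h=4, slot 4 occupied → index 5.
Insert 669: h=4, slots 4,5 occupied → index 6.
Insert 416: h=3, slot 3 empty → index 3.
Table: [., ., ., 416, 242, 928, 669]

6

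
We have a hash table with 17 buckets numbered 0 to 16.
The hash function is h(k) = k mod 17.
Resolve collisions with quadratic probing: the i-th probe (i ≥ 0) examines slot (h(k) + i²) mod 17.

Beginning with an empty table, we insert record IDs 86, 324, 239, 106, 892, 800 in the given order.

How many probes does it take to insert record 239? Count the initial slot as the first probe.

3

Insert 86: h=1, slot 1 empty → index 1.
Insert 324: h=1, slot 1 occupied → index 2.
Insert 239: h=1, slots 1,2 occupied → index 5.
Insert 106: h=4, slot 4 empty → index 4.
Insert 892: h=8, slot 8 empty → index 8.
Insert 800: h=1, slots 1,2,5 occupied → index 10.
Table: [., 86, 324, ., 106, 239, ., ., 892, ., 800, ., ., ., ., ., .]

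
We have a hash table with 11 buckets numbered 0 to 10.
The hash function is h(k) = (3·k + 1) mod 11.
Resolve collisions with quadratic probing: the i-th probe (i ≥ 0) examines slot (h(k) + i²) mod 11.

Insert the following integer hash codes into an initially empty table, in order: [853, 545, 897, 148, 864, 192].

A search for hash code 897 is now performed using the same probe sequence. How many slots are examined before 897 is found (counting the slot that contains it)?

3

Insert 853: h=8, slot 8 empty -> index 8.
Insert 545: h=8, slot 8 occupied -> index 9.
Insert 897: h=8, slots 8,9 occupied -> index 1.
Insert 148: h=5, slot 5 empty -> index 5.
Insert 864: h=8, slots 8,9,1 occupied -> index 6.
Insert 192: h=5, slots 5,6,9 occupied -> index 3.
Table: [_, 897, _, 192, _, 148, 864, _, 853, 545, _]
Lookup 897: h=8, probe 8,9,1 → found at 1.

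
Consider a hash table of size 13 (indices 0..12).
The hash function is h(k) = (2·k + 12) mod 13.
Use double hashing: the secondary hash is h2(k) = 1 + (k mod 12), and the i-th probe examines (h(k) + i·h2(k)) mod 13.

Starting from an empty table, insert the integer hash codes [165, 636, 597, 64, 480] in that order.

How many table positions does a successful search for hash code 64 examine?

2

165: h=4 -> slot 4
636: h=10 -> slot 10
597: h=10, h2=10, probe 10,7 -> slot 7
64: h=10, h2=5, probe 10,2 -> slot 2
480: h=10, h2=1, probe 10,11 -> slot 11
Table: [-, -, 64, -, 165, -, -, 597, -, -, 636, 480, -]
Lookup 64: h=10, h2=5, probe 10,2 → found at 2.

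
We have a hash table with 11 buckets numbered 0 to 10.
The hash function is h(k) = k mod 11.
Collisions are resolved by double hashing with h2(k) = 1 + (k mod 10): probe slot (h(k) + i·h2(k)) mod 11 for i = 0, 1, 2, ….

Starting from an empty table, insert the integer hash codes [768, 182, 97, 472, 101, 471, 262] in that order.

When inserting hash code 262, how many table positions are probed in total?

2

Insert 768: h=9, slot 9 empty -> index 9.
Insert 182: h=6, slot 6 empty -> index 6.
Insert 97: h=9, h2=8, slots 9,6 occupied -> index 3.
Insert 472: h=10, slot 10 empty -> index 10.
Insert 101: h=2, slot 2 empty -> index 2.
Insert 471: h=9, h2=2, slot 9 occupied -> index 0.
Insert 262: h=9, h2=3, slot 9 occupied -> index 1.
Table: [471, 262, 101, 97, ∅, ∅, 182, ∅, ∅, 768, 472]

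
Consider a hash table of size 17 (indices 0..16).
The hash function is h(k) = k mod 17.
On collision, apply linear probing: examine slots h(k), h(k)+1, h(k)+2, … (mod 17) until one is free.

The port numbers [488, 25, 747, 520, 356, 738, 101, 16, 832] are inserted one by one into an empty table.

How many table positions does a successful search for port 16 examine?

488: h=12 → slot 12
25: h=8 → slot 8
747: h=16 → slot 16
520: h=10 → slot 10
356: h=16, probe 16,0 → slot 0
738: h=7 → slot 7
101: h=16, probe 16,0,1 → slot 1
16: h=16, probe 16,0,1,2 → slot 2
832: h=16, probe 16,0,1,2,3 → slot 3
Table: [356, 101, 16, 832, ., ., ., 738, 25, ., 520, ., 488, ., ., ., 747]
Lookup 16: h=16, probe 16,0,1,2 → found at 2.

4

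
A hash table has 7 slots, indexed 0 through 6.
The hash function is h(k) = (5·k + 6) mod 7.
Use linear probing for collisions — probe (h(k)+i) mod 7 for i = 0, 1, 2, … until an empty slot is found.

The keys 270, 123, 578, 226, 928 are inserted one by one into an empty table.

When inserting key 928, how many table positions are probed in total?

270: h=5 => slot 5
123: h=5, probe 5,6 => slot 6
578: h=5, probe 5,6,0 => slot 0
226: h=2 => slot 2
928: h=5, probe 5,6,0,1 => slot 1
Table: [578, 928, 226, _, _, 270, 123]

4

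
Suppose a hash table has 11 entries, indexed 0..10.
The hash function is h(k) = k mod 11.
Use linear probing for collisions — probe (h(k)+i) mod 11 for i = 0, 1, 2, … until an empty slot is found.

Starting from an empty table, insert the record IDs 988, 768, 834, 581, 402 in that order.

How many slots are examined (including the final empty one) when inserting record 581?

988: h=9 -> slot 9
768: h=9, probe 9,10 -> slot 10
834: h=9, probe 9,10,0 -> slot 0
581: h=9, probe 9,10,0,1 -> slot 1
402: h=6 -> slot 6
Table: [834, 581, ∅, ∅, ∅, ∅, 402, ∅, ∅, 988, 768]

4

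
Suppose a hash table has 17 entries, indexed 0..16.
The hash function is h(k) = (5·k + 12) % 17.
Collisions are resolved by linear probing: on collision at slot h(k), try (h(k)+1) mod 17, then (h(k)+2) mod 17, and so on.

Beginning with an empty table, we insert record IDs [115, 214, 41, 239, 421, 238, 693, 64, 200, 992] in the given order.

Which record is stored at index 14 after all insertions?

693

Insert 115: h=9, slot 9 empty → index 9.
Insert 214: h=11, slot 11 empty → index 11.
Insert 41: h=13, slot 13 empty → index 13.
Insert 239: h=0, slot 0 empty → index 0.
Insert 421: h=9, slot 9 occupied → index 10.
Insert 238: h=12, slot 12 empty → index 12.
Insert 693: h=9, slots 9,10,11,12,13 occupied → index 14.
Insert 64: h=9, slots 9,10,11,12,13,14 occupied → index 15.
Insert 200: h=9, slots 9,10,11,12,13,14,15 occupied → index 16.
Insert 992: h=8, slot 8 empty → index 8.
Table: [239, -, -, -, -, -, -, -, 992, 115, 421, 214, 238, 41, 693, 64, 200]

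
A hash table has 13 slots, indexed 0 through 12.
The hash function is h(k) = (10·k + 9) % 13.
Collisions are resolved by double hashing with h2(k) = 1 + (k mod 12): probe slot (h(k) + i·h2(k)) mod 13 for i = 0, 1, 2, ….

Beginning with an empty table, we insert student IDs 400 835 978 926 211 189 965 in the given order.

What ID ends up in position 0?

400: h=5 => slot 5
835: h=0 => slot 0
978: h=0, h2=7, probe 0,7 => slot 7
926: h=0, h2=3, probe 0,3 => slot 3
211: h=0, h2=8, probe 0,8 => slot 8
189: h=1 => slot 1
965: h=0, h2=6, probe 0,6 => slot 6
Table: [835, 189, ∅, 926, ∅, 400, 965, 978, 211, ∅, ∅, ∅, ∅]

835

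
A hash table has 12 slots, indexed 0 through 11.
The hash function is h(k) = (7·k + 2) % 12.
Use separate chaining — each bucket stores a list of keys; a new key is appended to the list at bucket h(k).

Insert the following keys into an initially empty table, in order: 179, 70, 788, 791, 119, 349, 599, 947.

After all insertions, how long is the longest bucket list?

5

Insert 179: h=7, bucket 7 empty → new chain.
Insert 70: h=0, bucket 0 empty → new chain.
Insert 788: h=10, bucket 10 empty → new chain.
Insert 791: h=7, bucket 7 nonempty → append to chain.
Insert 119: h=7, bucket 7 nonempty → append to chain.
Insert 349: h=9, bucket 9 empty → new chain.
Insert 599: h=7, bucket 7 nonempty → append to chain.
Insert 947: h=7, bucket 7 nonempty → append to chain.
Final buckets:
0: 70
1: -
2: -
3: -
4: -
5: -
6: -
7: 179 -> 791 -> 119 -> 599 -> 947
8: -
9: 349
10: 788
11: -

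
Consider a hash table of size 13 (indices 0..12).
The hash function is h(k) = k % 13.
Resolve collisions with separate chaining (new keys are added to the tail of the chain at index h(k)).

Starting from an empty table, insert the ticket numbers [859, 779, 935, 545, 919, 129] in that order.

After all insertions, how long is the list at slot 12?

4

Insert 859: h=1, bucket 1 empty → new chain.
Insert 779: h=12, bucket 12 empty → new chain.
Insert 935: h=12, bucket 12 nonempty → append to chain.
Insert 545: h=12, bucket 12 nonempty → append to chain.
Insert 919: h=9, bucket 9 empty → new chain.
Insert 129: h=12, bucket 12 nonempty → append to chain.
Final buckets:
0: —
1: 859
2: —
3: —
4: —
5: —
6: —
7: —
8: —
9: 919
10: —
11: —
12: 779 -> 935 -> 545 -> 129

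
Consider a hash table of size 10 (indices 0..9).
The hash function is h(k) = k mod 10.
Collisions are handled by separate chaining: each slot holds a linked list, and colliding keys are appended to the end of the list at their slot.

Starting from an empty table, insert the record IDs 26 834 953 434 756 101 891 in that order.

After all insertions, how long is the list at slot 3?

1

26 -> bucket 6
834 -> bucket 4
953 -> bucket 3
434 -> bucket 4 (collision)
756 -> bucket 6 (collision)
101 -> bucket 1
891 -> bucket 1 (collision)
Final buckets:
0: -
1: 101 -> 891
2: -
3: 953
4: 834 -> 434
5: -
6: 26 -> 756
7: -
8: -
9: -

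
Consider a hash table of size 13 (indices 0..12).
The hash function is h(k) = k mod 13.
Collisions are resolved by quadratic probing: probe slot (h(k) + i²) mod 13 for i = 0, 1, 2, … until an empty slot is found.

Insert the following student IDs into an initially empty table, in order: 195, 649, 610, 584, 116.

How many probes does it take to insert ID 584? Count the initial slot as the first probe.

4

195: h=0 → slot 0
649: h=12 → slot 12
610: h=12, probe 12,0,3 → slot 3
584: h=12, probe 12,0,3,8 → slot 8
116: h=12, probe 12,0,3,8,2 → slot 2
Table: [195, _, 116, 610, _, _, _, _, 584, _, _, _, 649]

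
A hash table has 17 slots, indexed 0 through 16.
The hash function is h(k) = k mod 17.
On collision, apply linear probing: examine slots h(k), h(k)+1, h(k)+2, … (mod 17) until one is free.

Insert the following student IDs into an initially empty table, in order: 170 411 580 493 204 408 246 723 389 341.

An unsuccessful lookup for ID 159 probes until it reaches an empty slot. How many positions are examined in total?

2

170: h=0 => slot 0
411: h=3 => slot 3
580: h=2 => slot 2
493: h=0, probe 0,1 => slot 1
204: h=0, probe 0,1,2,3,4 => slot 4
408: h=0, probe 0,1,2,3,4,5 => slot 5
246: h=8 => slot 8
723: h=9 => slot 9
389: h=15 => slot 15
341: h=1, probe 1,2,3,4,5,6 => slot 6
Table: [170, 493, 580, 411, 204, 408, 341, -, 246, 723, -, -, -, -, -, 389, -]
Lookup 159: h=6, probe 6,7 → slot 7 empty, not found.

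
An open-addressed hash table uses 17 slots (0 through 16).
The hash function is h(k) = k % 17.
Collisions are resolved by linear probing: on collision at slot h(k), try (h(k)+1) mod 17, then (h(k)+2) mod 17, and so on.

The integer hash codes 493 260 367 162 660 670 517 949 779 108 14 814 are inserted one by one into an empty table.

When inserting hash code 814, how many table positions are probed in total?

5

493 hashes to 0; slot 0 is free -> place at 0.
260 hashes to 5; slot 5 is free -> place at 5.
367 hashes to 10; slot 10 is free -> place at 10.
162 hashes to 9; slot 9 is free -> place at 9.
660 hashes to 14; slot 14 is free -> place at 14.
670 hashes to 7; slot 7 is free -> place at 7.
517 hashes to 7; 7 taken -> place at 8.
949 hashes to 14; 14 taken -> place at 15.
779 hashes to 14; 14,15 taken -> place at 16.
108 hashes to 6; slot 6 is free -> place at 6.
14 hashes to 14; 14,15,16,0 taken -> place at 1.
814 hashes to 15; 15,16,0,1 taken -> place at 2.
Table: [493, 14, 814, ., ., 260, 108, 670, 517, 162, 367, ., ., ., 660, 949, 779]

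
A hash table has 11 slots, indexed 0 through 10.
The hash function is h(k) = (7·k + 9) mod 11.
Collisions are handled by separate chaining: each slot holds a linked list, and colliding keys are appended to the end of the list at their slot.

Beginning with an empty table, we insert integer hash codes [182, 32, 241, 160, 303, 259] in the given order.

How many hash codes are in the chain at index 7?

4

Insert 182: h=7, bucket 7 empty -> new chain.
Insert 32: h=2, bucket 2 empty -> new chain.
Insert 241: h=2, bucket 2 nonempty -> append to chain.
Insert 160: h=7, bucket 7 nonempty -> append to chain.
Insert 303: h=7, bucket 7 nonempty -> append to chain.
Insert 259: h=7, bucket 7 nonempty -> append to chain.
Final buckets:
0: .
1: .
2: 32 -> 241
3: .
4: .
5: .
6: .
7: 182 -> 160 -> 303 -> 259
8: .
9: .
10: .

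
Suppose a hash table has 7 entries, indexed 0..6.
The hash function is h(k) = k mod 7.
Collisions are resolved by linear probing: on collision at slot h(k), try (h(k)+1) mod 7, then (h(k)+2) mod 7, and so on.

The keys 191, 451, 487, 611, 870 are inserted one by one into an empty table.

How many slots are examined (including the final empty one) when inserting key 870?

5

191 hashes to 2; slot 2 is free -> place at 2.
451 hashes to 3; slot 3 is free -> place at 3.
487 hashes to 4; slot 4 is free -> place at 4.
611 hashes to 2; 2,3,4 taken -> place at 5.
870 hashes to 2; 2,3,4,5 taken -> place at 6.
Table: [∅, ∅, 191, 451, 487, 611, 870]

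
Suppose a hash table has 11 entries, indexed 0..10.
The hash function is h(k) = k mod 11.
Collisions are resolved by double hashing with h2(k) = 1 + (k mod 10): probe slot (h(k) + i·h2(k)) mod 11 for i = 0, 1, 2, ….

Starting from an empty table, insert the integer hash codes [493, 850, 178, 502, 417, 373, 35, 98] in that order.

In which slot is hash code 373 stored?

0

Insert 493: h=9, slot 9 empty → index 9.
Insert 850: h=3, slot 3 empty → index 3.
Insert 178: h=2, slot 2 empty → index 2.
Insert 502: h=7, slot 7 empty → index 7.
Insert 417: h=10, slot 10 empty → index 10.
Insert 373: h=10, h2=4, slots 10,3,7 occupied → index 0.
Insert 35: h=2, h2=6, slot 2 occupied → index 8.
Insert 98: h=10, h2=9, slots 10,8 occupied → index 6.
Table: [373, -, 178, 850, -, -, 98, 502, 35, 493, 417]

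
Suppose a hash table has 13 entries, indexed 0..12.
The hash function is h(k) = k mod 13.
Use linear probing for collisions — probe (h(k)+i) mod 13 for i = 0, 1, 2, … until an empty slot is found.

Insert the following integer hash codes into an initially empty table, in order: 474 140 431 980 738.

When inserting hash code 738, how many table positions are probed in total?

474: h=6 → slot 6
140: h=10 → slot 10
431: h=2 → slot 2
980: h=5 → slot 5
738: h=10, probe 10,11 → slot 11
Table: [—, —, 431, —, —, 980, 474, —, —, —, 140, 738, —]

2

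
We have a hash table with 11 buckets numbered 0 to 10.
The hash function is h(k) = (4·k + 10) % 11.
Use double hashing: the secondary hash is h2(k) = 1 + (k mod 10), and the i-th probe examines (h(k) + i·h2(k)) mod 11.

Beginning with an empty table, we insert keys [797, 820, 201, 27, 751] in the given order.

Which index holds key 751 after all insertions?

797 hashes to 8; slot 8 is free → place at 8.
820 hashes to 1; slot 1 is free → place at 1.
201 hashes to 0; slot 0 is free → place at 0.
27 hashes to 8, h2=8; 8 taken → place at 5.
751 hashes to 0, h2=2; 0 taken → place at 2.
Table: [201, 820, 751, —, —, 27, —, —, 797, —, —]

2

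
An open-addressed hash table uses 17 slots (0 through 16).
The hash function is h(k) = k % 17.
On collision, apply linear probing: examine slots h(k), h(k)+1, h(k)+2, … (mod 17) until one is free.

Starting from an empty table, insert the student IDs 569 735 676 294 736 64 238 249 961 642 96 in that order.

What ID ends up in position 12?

569 hashes to 8; slot 8 is free → place at 8.
735 hashes to 4; slot 4 is free → place at 4.
676 hashes to 13; slot 13 is free → place at 13.
294 hashes to 5; slot 5 is free → place at 5.
736 hashes to 5; 5 taken → place at 6.
64 hashes to 13; 13 taken → place at 14.
238 hashes to 0; slot 0 is free → place at 0.
249 hashes to 11; slot 11 is free → place at 11.
961 hashes to 9; slot 9 is free → place at 9.
642 hashes to 13; 13,14 taken → place at 15.
96 hashes to 11; 11 taken → place at 12.
Table: [238, ., ., ., 735, 294, 736, ., 569, 961, ., 249, 96, 676, 64, 642, .]

96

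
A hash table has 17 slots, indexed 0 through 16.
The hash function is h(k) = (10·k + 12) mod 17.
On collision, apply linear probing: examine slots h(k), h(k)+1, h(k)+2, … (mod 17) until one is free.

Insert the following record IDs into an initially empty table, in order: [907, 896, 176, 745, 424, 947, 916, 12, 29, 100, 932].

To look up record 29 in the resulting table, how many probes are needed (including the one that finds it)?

5

Insert 907: h=4, slot 4 empty -> index 4.
Insert 896: h=13, slot 13 empty -> index 13.
Insert 176: h=4, slot 4 occupied -> index 5.
Insert 745: h=16, slot 16 empty -> index 16.
Insert 424: h=2, slot 2 empty -> index 2.
Insert 947: h=13, slot 13 occupied -> index 14.
Insert 916: h=9, slot 9 empty -> index 9.
Insert 12: h=13, slots 13,14 occupied -> index 15.
Insert 29: h=13, slots 13,14,15,16 occupied -> index 0.
Insert 100: h=9, slot 9 occupied -> index 10.
Insert 932: h=16, slots 16,0 occupied -> index 1.
Table: [29, 932, 424, —, 907, 176, —, —, —, 916, 100, —, —, 896, 947, 12, 745]
Lookup 29: h=13, probe 13,14,15,16,0 → found at 0.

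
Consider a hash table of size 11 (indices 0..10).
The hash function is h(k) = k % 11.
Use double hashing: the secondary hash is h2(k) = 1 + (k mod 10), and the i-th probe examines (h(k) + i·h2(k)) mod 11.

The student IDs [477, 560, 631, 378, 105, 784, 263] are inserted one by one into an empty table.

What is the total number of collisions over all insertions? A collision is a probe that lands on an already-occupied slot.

5

477: h=4 -> slot 4
560: h=10 -> slot 10
631: h=4, h2=2, probe 4,6 -> slot 6
378: h=4, h2=9, probe 4,2 -> slot 2
105: h=6, h2=6, probe 6,1 -> slot 1
784: h=3 -> slot 3
263: h=10, h2=4, probe 10,3,7 -> slot 7
Table: [—, 105, 378, 784, 477, —, 631, 263, —, —, 560]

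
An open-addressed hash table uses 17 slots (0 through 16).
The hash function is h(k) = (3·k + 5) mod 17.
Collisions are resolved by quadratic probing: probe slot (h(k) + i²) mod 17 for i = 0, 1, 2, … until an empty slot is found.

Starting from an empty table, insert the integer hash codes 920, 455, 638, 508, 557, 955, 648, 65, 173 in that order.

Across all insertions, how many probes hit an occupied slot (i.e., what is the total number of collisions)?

920: h=11 → slot 11
455: h=10 → slot 10
638: h=15 → slot 15
508: h=16 → slot 16
557: h=10, probe 10,11,14 → slot 14
955: h=14, probe 14,15,1 → slot 1
648: h=11, probe 11,12 → slot 12
65: h=13 → slot 13
173: h=14, probe 14,15,1,6 → slot 6
Table: [., 955, ., ., ., ., 173, ., ., ., 455, 920, 648, 65, 557, 638, 508]

8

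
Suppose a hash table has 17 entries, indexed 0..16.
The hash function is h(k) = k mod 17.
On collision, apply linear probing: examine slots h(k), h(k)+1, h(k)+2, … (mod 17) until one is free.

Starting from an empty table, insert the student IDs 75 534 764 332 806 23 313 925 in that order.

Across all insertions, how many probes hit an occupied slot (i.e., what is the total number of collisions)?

75: h=7 -> slot 7
534: h=7, probe 7,8 -> slot 8
764: h=16 -> slot 16
332: h=9 -> slot 9
806: h=7, probe 7,8,9,10 -> slot 10
23: h=6 -> slot 6
313: h=7, probe 7,8,9,10,11 -> slot 11
925: h=7, probe 7,8,9,10,11,12 -> slot 12
Table: [-, -, -, -, -, -, 23, 75, 534, 332, 806, 313, 925, -, -, -, 764]

13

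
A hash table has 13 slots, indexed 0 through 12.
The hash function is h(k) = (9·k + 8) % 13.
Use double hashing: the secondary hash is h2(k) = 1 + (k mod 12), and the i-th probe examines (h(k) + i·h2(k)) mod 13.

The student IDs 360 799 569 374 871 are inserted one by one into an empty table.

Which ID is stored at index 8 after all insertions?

871

Insert 360: h=11, slot 11 empty => index 11.
Insert 799: h=10, slot 10 empty => index 10.
Insert 569: h=7, slot 7 empty => index 7.
Insert 374: h=7, h2=3, slots 7,10 occupied => index 0.
Insert 871: h=8, slot 8 empty => index 8.
Table: [374, -, -, -, -, -, -, 569, 871, -, 799, 360, -]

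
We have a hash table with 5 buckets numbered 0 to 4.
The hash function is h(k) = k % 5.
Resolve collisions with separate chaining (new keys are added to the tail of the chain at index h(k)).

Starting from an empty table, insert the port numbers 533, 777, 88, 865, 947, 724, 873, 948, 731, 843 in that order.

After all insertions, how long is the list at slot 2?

2

533 -> bucket 3
777 -> bucket 2
88 -> bucket 3 (collision)
865 -> bucket 0
947 -> bucket 2 (collision)
724 -> bucket 4
873 -> bucket 3 (collision)
948 -> bucket 3 (collision)
731 -> bucket 1
843 -> bucket 3 (collision)
Final buckets:
0: 865
1: 731
2: 777 -> 947
3: 533 -> 88 -> 873 -> 948 -> 843
4: 724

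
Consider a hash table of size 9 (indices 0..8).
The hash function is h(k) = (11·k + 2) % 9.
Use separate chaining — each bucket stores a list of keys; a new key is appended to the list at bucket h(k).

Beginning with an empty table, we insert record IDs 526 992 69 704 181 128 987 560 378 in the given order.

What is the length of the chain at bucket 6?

Insert 526: h=1, bucket 1 empty → new chain.
Insert 992: h=6, bucket 6 empty → new chain.
Insert 69: h=5, bucket 5 empty → new chain.
Insert 704: h=6, bucket 6 nonempty → append to chain.
Insert 181: h=4, bucket 4 empty → new chain.
Insert 128: h=6, bucket 6 nonempty → append to chain.
Insert 987: h=5, bucket 5 nonempty → append to chain.
Insert 560: h=6, bucket 6 nonempty → append to chain.
Insert 378: h=2, bucket 2 empty → new chain.
Final buckets:
0: .
1: 526
2: 378
3: .
4: 181
5: 69 -> 987
6: 992 -> 704 -> 128 -> 560
7: .
8: .

4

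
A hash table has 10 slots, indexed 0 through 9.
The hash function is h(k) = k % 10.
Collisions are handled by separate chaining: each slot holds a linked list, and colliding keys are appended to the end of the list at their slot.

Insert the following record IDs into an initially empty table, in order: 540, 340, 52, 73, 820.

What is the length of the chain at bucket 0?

3

Insert 540: h=0, bucket 0 empty -> new chain.
Insert 340: h=0, bucket 0 nonempty -> append to chain.
Insert 52: h=2, bucket 2 empty -> new chain.
Insert 73: h=3, bucket 3 empty -> new chain.
Insert 820: h=0, bucket 0 nonempty -> append to chain.
Final buckets:
0: 540 -> 340 -> 820
1: .
2: 52
3: 73
4: .
5: .
6: .
7: .
8: .
9: .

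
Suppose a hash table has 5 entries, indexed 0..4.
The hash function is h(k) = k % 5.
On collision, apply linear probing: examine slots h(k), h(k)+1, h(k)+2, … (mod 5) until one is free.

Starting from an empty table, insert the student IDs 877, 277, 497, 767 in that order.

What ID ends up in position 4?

497

877 hashes to 2; slot 2 is free → place at 2.
277 hashes to 2; 2 taken → place at 3.
497 hashes to 2; 2,3 taken → place at 4.
767 hashes to 2; 2,3,4 taken → place at 0.
Table: [767, —, 877, 277, 497]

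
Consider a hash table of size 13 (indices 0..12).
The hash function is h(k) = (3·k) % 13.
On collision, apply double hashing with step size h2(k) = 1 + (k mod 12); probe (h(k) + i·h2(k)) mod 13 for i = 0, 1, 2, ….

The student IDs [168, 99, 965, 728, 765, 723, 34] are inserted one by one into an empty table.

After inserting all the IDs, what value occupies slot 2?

723

Insert 168: h=10, slot 10 empty → index 10.
Insert 99: h=11, slot 11 empty → index 11.
Insert 965: h=9, slot 9 empty → index 9.
Insert 728: h=0, slot 0 empty → index 0.
Insert 765: h=7, slot 7 empty → index 7.
Insert 723: h=11, h2=4, slot 11 occupied → index 2.
Insert 34: h=11, h2=11, slots 11,9,7 occupied → index 5.
Table: [728, _, 723, _, _, 34, _, 765, _, 965, 168, 99, _]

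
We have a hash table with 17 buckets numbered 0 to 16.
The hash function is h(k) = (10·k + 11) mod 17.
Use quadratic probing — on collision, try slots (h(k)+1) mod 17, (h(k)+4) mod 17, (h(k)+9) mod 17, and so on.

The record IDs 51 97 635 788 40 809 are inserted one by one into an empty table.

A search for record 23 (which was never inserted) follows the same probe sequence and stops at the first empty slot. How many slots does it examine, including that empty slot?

5

Insert 51: h=11, slot 11 empty → index 11.
Insert 97: h=12, slot 12 empty → index 12.
Insert 635: h=3, slot 3 empty → index 3.
Insert 788: h=3, slot 3 occupied → index 4.
Insert 40: h=3, slots 3,4 occupied → index 7.
Insert 809: h=9, slot 9 empty → index 9.
Table: [—, —, —, 635, 788, —, —, 40, —, 809, —, 51, 97, —, —, —, —]
Lookup 23: h=3, probe 3,4,7,12,2 → slot 2 empty, not found.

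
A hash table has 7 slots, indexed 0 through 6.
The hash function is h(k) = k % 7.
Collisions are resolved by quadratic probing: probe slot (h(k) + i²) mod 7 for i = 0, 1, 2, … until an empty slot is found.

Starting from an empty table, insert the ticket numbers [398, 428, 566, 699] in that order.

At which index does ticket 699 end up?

3

398 hashes to 6; slot 6 is free → place at 6.
428 hashes to 1; slot 1 is free → place at 1.
566 hashes to 6; 6 taken → place at 0.
699 hashes to 6; 6,0 taken → place at 3.
Table: [566, 428, _, 699, _, _, 398]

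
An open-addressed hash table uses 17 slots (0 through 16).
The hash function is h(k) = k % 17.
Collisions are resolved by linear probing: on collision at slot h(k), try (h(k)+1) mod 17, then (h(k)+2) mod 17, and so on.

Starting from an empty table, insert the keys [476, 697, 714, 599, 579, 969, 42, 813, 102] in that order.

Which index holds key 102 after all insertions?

Insert 476: h=0, slot 0 empty -> index 0.
Insert 697: h=0, slot 0 occupied -> index 1.
Insert 714: h=0, slots 0,1 occupied -> index 2.
Insert 599: h=4, slot 4 empty -> index 4.
Insert 579: h=1, slots 1,2 occupied -> index 3.
Insert 969: h=0, slots 0,1,2,3,4 occupied -> index 5.
Insert 42: h=8, slot 8 empty -> index 8.
Insert 813: h=14, slot 14 empty -> index 14.
Insert 102: h=0, slots 0,1,2,3,4,5 occupied -> index 6.
Table: [476, 697, 714, 579, 599, 969, 102, ., 42, ., ., ., ., ., 813, ., .]

6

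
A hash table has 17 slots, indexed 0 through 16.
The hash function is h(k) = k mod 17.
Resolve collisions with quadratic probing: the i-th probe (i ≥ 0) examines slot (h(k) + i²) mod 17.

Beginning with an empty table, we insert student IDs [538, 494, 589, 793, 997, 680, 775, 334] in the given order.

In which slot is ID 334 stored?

538 hashes to 11; slot 11 is free -> place at 11.
494 hashes to 1; slot 1 is free -> place at 1.
589 hashes to 11; 11 taken -> place at 12.
793 hashes to 11; 11,12 taken -> place at 15.
997 hashes to 11; 11,12,15 taken -> place at 3.
680 hashes to 0; slot 0 is free -> place at 0.
775 hashes to 10; slot 10 is free -> place at 10.
334 hashes to 11; 11,12,15,3,10 taken -> place at 2.
Table: [680, 494, 334, 997, ., ., ., ., ., ., 775, 538, 589, ., ., 793, .]

2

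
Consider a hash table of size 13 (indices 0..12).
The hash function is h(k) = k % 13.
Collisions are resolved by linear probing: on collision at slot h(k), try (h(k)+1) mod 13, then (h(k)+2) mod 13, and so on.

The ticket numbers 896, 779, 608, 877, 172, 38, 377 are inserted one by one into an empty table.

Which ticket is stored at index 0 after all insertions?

Insert 896: h=12, slot 12 empty -> index 12.
Insert 779: h=12, slot 12 occupied -> index 0.
Insert 608: h=10, slot 10 empty -> index 10.
Insert 877: h=6, slot 6 empty -> index 6.
Insert 172: h=3, slot 3 empty -> index 3.
Insert 38: h=12, slots 12,0 occupied -> index 1.
Insert 377: h=0, slots 0,1 occupied -> index 2.
Table: [779, 38, 377, 172, _, _, 877, _, _, _, 608, _, 896]

779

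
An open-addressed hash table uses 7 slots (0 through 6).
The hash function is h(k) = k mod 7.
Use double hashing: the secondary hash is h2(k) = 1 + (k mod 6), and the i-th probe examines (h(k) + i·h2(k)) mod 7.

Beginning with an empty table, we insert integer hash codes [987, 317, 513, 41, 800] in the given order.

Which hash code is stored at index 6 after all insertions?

513

987 hashes to 0; slot 0 is free -> place at 0.
317 hashes to 2; slot 2 is free -> place at 2.
513 hashes to 2, h2=4; 2 taken -> place at 6.
41 hashes to 6, h2=6; 6 taken -> place at 5.
800 hashes to 2, h2=3; 2,5 taken -> place at 1.
Table: [987, 800, 317, —, —, 41, 513]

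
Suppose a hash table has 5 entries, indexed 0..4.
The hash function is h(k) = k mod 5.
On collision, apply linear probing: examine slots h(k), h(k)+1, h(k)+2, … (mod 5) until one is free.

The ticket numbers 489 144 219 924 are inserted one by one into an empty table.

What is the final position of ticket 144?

0

489: h=4 → slot 4
144: h=4, probe 4,0 → slot 0
219: h=4, probe 4,0,1 → slot 1
924: h=4, probe 4,0,1,2 → slot 2
Table: [144, 219, 924, ., 489]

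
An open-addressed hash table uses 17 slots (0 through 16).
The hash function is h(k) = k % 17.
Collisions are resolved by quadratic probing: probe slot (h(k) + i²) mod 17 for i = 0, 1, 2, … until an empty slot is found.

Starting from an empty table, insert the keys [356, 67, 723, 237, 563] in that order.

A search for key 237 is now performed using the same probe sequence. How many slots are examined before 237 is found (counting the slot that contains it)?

3

356 hashes to 16; slot 16 is free → place at 16.
67 hashes to 16; 16 taken → place at 0.
723 hashes to 9; slot 9 is free → place at 9.
237 hashes to 16; 16,0 taken → place at 3.
563 hashes to 2; slot 2 is free → place at 2.
Table: [67, ∅, 563, 237, ∅, ∅, ∅, ∅, ∅, 723, ∅, ∅, ∅, ∅, ∅, ∅, 356]
Lookup 237: h=16, probe 16,0,3 → found at 3.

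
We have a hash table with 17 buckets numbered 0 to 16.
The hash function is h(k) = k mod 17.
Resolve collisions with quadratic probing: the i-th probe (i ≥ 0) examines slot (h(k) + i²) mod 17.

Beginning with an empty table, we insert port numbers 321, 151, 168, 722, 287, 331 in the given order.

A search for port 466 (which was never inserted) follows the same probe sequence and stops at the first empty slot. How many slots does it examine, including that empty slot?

321: h=15 => slot 15
151: h=15, probe 15,16 => slot 16
168: h=15, probe 15,16,2 => slot 2
722: h=8 => slot 8
287: h=15, probe 15,16,2,7 => slot 7
331: h=8, probe 8,9 => slot 9
Table: [∅, ∅, 168, ∅, ∅, ∅, ∅, 287, 722, 331, ∅, ∅, ∅, ∅, ∅, 321, 151]
Lookup 466: h=7, probe 7,8,11 → slot 11 empty, not found.

3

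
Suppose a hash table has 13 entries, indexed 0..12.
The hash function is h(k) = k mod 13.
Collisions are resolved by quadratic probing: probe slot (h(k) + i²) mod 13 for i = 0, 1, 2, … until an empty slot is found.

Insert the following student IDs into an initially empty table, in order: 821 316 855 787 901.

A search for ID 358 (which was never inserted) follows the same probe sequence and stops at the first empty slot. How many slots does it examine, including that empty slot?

821: h=2 -> slot 2
316: h=4 -> slot 4
855: h=10 -> slot 10
787: h=7 -> slot 7
901: h=4, probe 4,5 -> slot 5
Table: [., ., 821, ., 316, 901, ., 787, ., ., 855, ., .]
Lookup 358: h=7, probe 7,8 → slot 8 empty, not found.

2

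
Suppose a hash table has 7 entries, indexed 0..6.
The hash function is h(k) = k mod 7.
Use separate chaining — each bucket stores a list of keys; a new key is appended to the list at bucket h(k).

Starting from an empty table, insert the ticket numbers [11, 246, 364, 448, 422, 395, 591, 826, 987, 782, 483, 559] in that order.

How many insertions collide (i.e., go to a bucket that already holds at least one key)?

5

Insert 11: h=4, bucket 4 empty -> new chain.
Insert 246: h=1, bucket 1 empty -> new chain.
Insert 364: h=0, bucket 0 empty -> new chain.
Insert 448: h=0, bucket 0 nonempty -> append to chain.
Insert 422: h=2, bucket 2 empty -> new chain.
Insert 395: h=3, bucket 3 empty -> new chain.
Insert 591: h=3, bucket 3 nonempty -> append to chain.
Insert 826: h=0, bucket 0 nonempty -> append to chain.
Insert 987: h=0, bucket 0 nonempty -> append to chain.
Insert 782: h=5, bucket 5 empty -> new chain.
Insert 483: h=0, bucket 0 nonempty -> append to chain.
Insert 559: h=6, bucket 6 empty -> new chain.
Final buckets:
0: 364 -> 448 -> 826 -> 987 -> 483
1: 246
2: 422
3: 395 -> 591
4: 11
5: 782
6: 559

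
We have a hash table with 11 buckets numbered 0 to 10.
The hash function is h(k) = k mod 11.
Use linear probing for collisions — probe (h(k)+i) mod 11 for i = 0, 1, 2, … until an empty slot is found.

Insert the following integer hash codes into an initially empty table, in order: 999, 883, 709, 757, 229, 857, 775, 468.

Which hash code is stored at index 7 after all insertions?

468

999 hashes to 9; slot 9 is free -> place at 9.
883 hashes to 3; slot 3 is free -> place at 3.
709 hashes to 5; slot 5 is free -> place at 5.
757 hashes to 9; 9 taken -> place at 10.
229 hashes to 9; 9,10 taken -> place at 0.
857 hashes to 10; 10,0 taken -> place at 1.
775 hashes to 5; 5 taken -> place at 6.
468 hashes to 6; 6 taken -> place at 7.
Table: [229, 857, -, 883, -, 709, 775, 468, -, 999, 757]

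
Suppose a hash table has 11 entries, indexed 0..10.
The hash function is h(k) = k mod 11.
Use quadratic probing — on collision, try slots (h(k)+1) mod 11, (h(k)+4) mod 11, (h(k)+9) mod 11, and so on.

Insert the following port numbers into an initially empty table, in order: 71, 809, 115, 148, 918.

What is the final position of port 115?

9

71 hashes to 5; slot 5 is free => place at 5.
809 hashes to 6; slot 6 is free => place at 6.
115 hashes to 5; 5,6 taken => place at 9.
148 hashes to 5; 5,6,9 taken => place at 3.
918 hashes to 5; 5,6,9,3 taken => place at 10.
Table: [_, _, _, 148, _, 71, 809, _, _, 115, 918]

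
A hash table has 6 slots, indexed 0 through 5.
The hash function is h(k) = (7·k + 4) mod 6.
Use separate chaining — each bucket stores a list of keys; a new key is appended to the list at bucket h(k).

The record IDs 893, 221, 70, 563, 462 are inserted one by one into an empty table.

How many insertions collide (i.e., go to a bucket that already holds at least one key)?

Insert 893: h=3, bucket 3 empty → new chain.
Insert 221: h=3, bucket 3 nonempty → append to chain.
Insert 70: h=2, bucket 2 empty → new chain.
Insert 563: h=3, bucket 3 nonempty → append to chain.
Insert 462: h=4, bucket 4 empty → new chain.
Final buckets:
0: ∅
1: ∅
2: 70
3: 893 -> 221 -> 563
4: 462
5: ∅

2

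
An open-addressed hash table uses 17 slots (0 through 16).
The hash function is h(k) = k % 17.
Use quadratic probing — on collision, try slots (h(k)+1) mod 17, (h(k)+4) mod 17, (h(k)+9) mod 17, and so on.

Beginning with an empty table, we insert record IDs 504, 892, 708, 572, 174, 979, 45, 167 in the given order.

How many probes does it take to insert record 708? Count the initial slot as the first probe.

2

504: h=11 => slot 11
892: h=8 => slot 8
708: h=11, probe 11,12 => slot 12
572: h=11, probe 11,12,15 => slot 15
174: h=4 => slot 4
979: h=10 => slot 10
45: h=11, probe 11,12,15,3 => slot 3
167: h=14 => slot 14
Table: [—, —, —, 45, 174, —, —, —, 892, —, 979, 504, 708, —, 167, 572, —]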